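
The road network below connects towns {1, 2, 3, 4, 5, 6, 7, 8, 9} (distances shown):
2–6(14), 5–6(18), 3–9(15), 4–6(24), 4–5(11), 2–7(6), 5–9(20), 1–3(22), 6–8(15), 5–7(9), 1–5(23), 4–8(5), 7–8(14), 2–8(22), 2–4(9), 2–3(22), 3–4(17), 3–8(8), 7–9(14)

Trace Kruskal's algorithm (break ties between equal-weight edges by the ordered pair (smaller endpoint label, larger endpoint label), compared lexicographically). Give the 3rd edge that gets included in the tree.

Sort edges by weight, then run Kruskal:
4–8 (5): add — endpoints in different components.
2–7 (6): add — endpoints in different components.
3–8 (8): add — endpoints in different components.
2–4 (9): add — endpoints in different components.
5–7 (9): add — endpoints in different components.
4–5 (11): skip — 4 and 5 already connected.
2–6 (14): add — endpoints in different components.
7–8 (14): skip — 7 and 8 already connected.
7–9 (14): add — endpoints in different components.
3–9 (15): skip — 3 and 9 already connected.
6–8 (15): skip — 6 and 8 already connected.
3–4 (17): skip — 3 and 4 already connected.
5–6 (18): skip — 5 and 6 already connected.
5–9 (20): skip — 5 and 9 already connected.
1–3 (22): add — endpoints in different components.
The 3rd edge added is 3–8.

3-8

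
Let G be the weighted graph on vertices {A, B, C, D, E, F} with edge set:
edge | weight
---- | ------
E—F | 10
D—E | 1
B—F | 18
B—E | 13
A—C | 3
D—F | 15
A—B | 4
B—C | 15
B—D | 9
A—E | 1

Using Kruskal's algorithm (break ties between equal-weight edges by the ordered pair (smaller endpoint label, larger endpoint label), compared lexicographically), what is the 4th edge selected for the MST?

A-B

Sort edges by weight, then run Kruskal:
A—E (1): add. Components now {A,E} {B} {C} {D} {F}
D—E (1): add. Components now {A,D,E} {B} {C} {F}
A—C (3): add. Components now {A,C,D,E} {B} {F}
A—B (4): add. Components now {A,B,C,D,E} {F}
B—D (9): skip — B and D already connected.
E—F (10): add. Components now {A,B,C,D,E,F}
The 4th edge added is A—B.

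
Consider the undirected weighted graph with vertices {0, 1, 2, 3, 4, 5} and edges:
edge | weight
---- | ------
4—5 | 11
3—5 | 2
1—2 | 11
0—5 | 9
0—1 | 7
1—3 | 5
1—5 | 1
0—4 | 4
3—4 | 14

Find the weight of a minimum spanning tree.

25

Prim's algorithm from 0:
Step 1: cheapest edge leaving the tree is 0—4 (4); add 4.
Step 2: cheapest edge leaving the tree is 0—1 (7); add 1.
Step 3: cheapest edge leaving the tree is 1—5 (1); add 5.
Step 4: cheapest edge leaving the tree is 3—5 (2); add 3.
Step 5: cheapest edge leaving the tree is 1—2 (11); add 2.
MST edges: 0—4, 0—1, 1—5, 3—5, 1—2; total weight 4+7+1+2+11 = 25.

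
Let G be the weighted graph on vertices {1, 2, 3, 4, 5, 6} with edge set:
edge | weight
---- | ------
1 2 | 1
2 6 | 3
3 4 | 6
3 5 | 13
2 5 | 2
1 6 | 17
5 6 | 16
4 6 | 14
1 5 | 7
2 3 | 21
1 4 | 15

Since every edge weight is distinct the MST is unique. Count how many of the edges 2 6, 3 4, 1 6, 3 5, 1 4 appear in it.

Sort edges by weight, then run Kruskal:
1 2 (1): add. Components now {1,2} {3} {4} {5} {6}
2 5 (2): add. Components now {1,2,5} {3} {4} {6}
2 6 (3): add. Components now {1,2,5,6} {3} {4}
3 4 (6): add. Components now {1,2,5,6} {3,4}
1 5 (7): skip — 1 and 5 already connected.
3 5 (13): add. Components now {1,2,3,4,5,6}
MST edge set: {1 2, 2 5, 2 6, 3 4, 3 5}.
Of the listed edges, {2 6, 3 4, 3 5} are in the MST → 3.

3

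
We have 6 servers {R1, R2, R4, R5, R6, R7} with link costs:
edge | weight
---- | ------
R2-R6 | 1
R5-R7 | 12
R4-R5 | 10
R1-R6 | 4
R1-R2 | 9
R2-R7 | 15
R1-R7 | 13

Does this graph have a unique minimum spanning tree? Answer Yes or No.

Yes

Sort edges by weight, then run Kruskal:
R2-R6 (1): add — endpoints in different components.
R1-R6 (4): add — endpoints in different components.
R1-R2 (9): skip — R2 and R1 already connected.
R4-R5 (10): add — endpoints in different components.
R5-R7 (12): add — endpoints in different components.
R1-R7 (13): add — endpoints in different components.
Every non-tree edge has weight strictly greater than the heaviest edge on the tree path between its endpoints, so the MST is unique.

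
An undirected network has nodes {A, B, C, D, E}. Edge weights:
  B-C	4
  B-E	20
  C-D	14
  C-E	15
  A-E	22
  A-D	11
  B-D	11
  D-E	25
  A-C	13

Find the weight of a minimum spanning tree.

41

Sort edges by weight, then run Kruskal:
B-C (4): add — endpoints in different components.
A-D (11): add — endpoints in different components.
B-D (11): add — endpoints in different components.
A-C (13): skip — A and C already connected.
C-D (14): skip — C and D already connected.
C-E (15): add — endpoints in different components.
MST edges: B-C, A-D, B-D, C-E; total weight 4+11+11+15 = 41.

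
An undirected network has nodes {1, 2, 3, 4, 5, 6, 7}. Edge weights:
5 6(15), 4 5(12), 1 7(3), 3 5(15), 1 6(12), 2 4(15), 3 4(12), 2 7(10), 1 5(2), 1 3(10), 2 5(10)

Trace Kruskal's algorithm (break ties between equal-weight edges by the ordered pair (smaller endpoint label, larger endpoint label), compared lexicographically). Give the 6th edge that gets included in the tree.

3-4

Kruskal: consider edges lightest-first.
1 5 (2): add — endpoints in different components.
1 7 (3): add — endpoints in different components.
1 3 (10): add — endpoints in different components.
2 5 (10): add — endpoints in different components.
2 7 (10): skip — 2 and 7 already connected.
1 6 (12): add — endpoints in different components.
3 4 (12): add — endpoints in different components.
The 6th edge added is 3 4.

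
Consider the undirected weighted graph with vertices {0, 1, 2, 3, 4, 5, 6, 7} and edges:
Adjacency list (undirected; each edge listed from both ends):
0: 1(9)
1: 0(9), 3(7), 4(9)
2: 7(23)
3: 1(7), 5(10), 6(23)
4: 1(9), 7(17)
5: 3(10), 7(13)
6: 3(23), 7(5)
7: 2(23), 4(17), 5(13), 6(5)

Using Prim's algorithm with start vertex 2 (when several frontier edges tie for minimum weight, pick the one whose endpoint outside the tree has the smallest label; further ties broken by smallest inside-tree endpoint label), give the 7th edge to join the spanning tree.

1-4

Prim, starting at 2.
Step 1: frontier [2-7 23] → take 2-7 (23); add 7.
Step 2: frontier [6-7 5, 5-7 13, 4-7 17] → take 6-7 (5); add 6.
Step 3: frontier [3-6 23, 5-7 13, 4-7 17] → take 5-7 (13); add 5.
Step 4: frontier [3-5 10, 3-6 23, 4-7 17] → take 3-5 (10); add 3.
Step 5: frontier [1-3 7, 4-7 17] → take 1-3 (7); add 1.
Step 6: frontier [0-1 9, 1-4 9, 4-7 17] → take 0-1 (9); add 0.
Step 7: frontier [1-4 9, 4-7 17] → take 1-4 (9); add 4.
The 7th edge added is 1-4.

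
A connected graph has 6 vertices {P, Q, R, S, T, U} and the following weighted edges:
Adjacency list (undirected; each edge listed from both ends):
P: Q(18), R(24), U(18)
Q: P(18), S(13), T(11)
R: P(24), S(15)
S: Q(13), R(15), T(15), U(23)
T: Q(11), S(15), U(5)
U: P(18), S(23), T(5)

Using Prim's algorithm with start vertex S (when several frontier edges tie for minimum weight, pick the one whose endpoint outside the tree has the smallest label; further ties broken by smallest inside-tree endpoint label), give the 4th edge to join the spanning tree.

Prim's algorithm from S:
Step 1: cheapest edge leaving the tree is Q S (13); add Q.
Step 2: cheapest edge leaving the tree is Q T (11); add T.
Step 3: cheapest edge leaving the tree is T U (5); add U.
Step 4: cheapest edge leaving the tree is R S (15); add R.
Step 5: cheapest edge leaving the tree is P Q (18); add P.
The 4th edge added is R S.

R-S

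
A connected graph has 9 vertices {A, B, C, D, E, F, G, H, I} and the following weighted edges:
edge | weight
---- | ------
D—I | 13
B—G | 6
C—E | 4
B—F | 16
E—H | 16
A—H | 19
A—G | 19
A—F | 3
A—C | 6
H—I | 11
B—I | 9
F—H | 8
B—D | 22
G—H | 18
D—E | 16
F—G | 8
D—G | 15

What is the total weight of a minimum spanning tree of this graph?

57

Kruskal: consider edges lightest-first.
A—F (3): add — endpoints in different components.
C—E (4): add — endpoints in different components.
A—C (6): add — endpoints in different components.
B—G (6): add — endpoints in different components.
F—G (8): add — endpoints in different components.
F—H (8): add — endpoints in different components.
B—I (9): add — endpoints in different components.
H—I (11): skip — H and I already connected.
D—I (13): add — endpoints in different components.
MST edges: A—F, C—E, A—C, B—G, F—G, F—H, B—I, D—I; total weight 3+4+6+6+8+8+9+13 = 57.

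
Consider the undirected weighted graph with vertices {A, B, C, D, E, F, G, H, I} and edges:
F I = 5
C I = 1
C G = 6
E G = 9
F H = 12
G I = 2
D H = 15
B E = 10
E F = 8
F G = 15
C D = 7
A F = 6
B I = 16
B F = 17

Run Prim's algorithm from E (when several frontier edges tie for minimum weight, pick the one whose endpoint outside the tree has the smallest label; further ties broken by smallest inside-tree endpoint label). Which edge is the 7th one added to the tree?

B-E

Prim's algorithm from E:
Step 1: cheapest edge leaving the tree is E F (8); add F.
Step 2: cheapest edge leaving the tree is F I (5); add I.
Step 3: cheapest edge leaving the tree is C I (1); add C.
Step 4: cheapest edge leaving the tree is G I (2); add G.
Step 5: cheapest edge leaving the tree is A F (6); add A.
Step 6: cheapest edge leaving the tree is C D (7); add D.
Step 7: cheapest edge leaving the tree is B E (10); add B.
Step 8: cheapest edge leaving the tree is F H (12); add H.
The 7th edge added is B E.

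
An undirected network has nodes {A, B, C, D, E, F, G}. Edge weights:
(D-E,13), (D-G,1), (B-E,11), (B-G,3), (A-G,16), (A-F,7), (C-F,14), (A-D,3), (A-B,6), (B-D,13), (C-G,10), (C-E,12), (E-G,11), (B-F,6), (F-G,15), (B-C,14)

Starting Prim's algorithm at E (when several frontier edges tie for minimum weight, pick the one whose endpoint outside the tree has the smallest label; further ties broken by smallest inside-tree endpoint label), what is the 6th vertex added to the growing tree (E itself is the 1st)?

F

Prim's algorithm from E:
Step 1: cheapest edge leaving the tree is B-E (11); add B.
Step 2: cheapest edge leaving the tree is B-G (3); add G.
Step 3: cheapest edge leaving the tree is D-G (1); add D.
Step 4: cheapest edge leaving the tree is A-D (3); add A.
Step 5: cheapest edge leaving the tree is B-F (6); add F.
Step 6: cheapest edge leaving the tree is C-G (10); add C.
Vertex order: E, B, G, D, A, F, C. The 6th vertex is F.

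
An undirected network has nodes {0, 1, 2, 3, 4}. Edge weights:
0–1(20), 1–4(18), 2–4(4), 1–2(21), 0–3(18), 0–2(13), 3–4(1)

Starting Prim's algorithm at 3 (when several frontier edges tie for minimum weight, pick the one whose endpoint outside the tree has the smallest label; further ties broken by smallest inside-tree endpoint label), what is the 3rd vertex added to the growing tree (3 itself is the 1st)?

2

Prim, starting at 3.
Step 1: frontier [3–4 1, 0–3 18] → take 3–4 (1); add 4.
Step 2: frontier [0–3 18, 2–4 4, 1–4 18] → take 2–4 (4); add 2.
Step 3: frontier [0–2 13, 1–2 21, 0–3 18, 1–4 18] → take 0–2 (13); add 0.
Step 4: frontier [0–1 20, 1–2 21, 1–4 18] → take 1–4 (18); add 1.
Vertex order: 3, 4, 2, 0, 1. The 3rd vertex is 2.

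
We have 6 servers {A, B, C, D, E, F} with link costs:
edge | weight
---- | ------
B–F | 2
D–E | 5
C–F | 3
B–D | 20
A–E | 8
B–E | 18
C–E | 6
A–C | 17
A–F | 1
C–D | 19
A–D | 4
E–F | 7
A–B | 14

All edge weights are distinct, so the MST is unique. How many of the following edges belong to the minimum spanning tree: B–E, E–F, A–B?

0

Kruskal's algorithm — process edges by increasing weight (ties by edge label):
A–F (1): add — endpoints in different components.
B–F (2): add — endpoints in different components.
C–F (3): add — endpoints in different components.
A–D (4): add — endpoints in different components.
D–E (5): add — endpoints in different components.
MST edge set: {A–F, B–F, C–F, A–D, D–E}.
Of the listed edges, {} are in the MST → 0.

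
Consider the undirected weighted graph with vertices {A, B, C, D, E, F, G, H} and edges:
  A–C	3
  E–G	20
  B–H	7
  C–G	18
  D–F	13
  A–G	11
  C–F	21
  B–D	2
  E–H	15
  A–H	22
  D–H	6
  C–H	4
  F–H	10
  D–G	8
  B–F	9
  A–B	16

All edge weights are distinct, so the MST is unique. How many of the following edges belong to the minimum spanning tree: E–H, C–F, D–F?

Sort edges by weight, then run Kruskal:
B–D (2): add — endpoints in different components.
A–C (3): add — endpoints in different components.
C–H (4): add — endpoints in different components.
D–H (6): add — endpoints in different components.
B–H (7): skip — B and H already connected.
D–G (8): add — endpoints in different components.
B–F (9): add — endpoints in different components.
F–H (10): skip — F and H already connected.
A–G (11): skip — A and G already connected.
D–F (13): skip — D and F already connected.
E–H (15): add — endpoints in different components.
MST edge set: {B–D, A–C, C–H, D–H, D–G, B–F, E–H}.
Of the listed edges, {E–H} are in the MST → 1.

1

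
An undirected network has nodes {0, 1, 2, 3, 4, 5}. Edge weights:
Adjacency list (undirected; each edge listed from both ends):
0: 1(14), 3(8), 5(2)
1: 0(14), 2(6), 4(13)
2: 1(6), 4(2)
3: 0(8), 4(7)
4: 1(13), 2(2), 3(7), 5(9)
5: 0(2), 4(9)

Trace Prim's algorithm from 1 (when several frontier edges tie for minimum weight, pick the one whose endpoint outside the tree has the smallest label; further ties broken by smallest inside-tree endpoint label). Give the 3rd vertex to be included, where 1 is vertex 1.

4

Prim, starting at 1.
Step 1: frontier [1—2 6, 1—4 13, 0—1 14] → take 1—2 (6); add 2.
Step 2: frontier [1—4 13, 0—1 14, 2—4 2] → take 2—4 (2); add 4.
Step 3: frontier [0—1 14, 3—4 7, 4—5 9] → take 3—4 (7); add 3.
Step 4: frontier [0—1 14, 0—3 8, 4—5 9] → take 0—3 (8); add 0.
Step 5: frontier [0—5 2, 4—5 9] → take 0—5 (2); add 5.
Vertex order: 1, 2, 4, 3, 0, 5. The 3rd vertex is 4.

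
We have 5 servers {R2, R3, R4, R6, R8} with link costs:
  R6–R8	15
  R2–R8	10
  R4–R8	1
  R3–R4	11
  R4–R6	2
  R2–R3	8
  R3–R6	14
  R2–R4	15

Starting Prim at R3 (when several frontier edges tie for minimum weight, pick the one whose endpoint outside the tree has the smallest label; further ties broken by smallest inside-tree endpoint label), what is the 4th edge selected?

Grow the tree from R3 using Prim:
Step 1: frontier [R2–R3 8, R3–R4 11, R3–R6 14] → take R2–R3 (8); add R2.
Step 2: frontier [R2–R8 10, R2–R4 15, R3–R4 11, R3–R6 14] → take R2–R8 (10); add R8.
Step 3: frontier [R2–R4 15, R3–R4 11, R3–R6 14, R4–R8 1, R6–R8 15] → take R4–R8 (1); add R4.
Step 4: frontier [R3–R6 14, R4–R6 2, R6–R8 15] → take R4–R6 (2); add R6.
The 4th edge added is R4–R6.

R4-R6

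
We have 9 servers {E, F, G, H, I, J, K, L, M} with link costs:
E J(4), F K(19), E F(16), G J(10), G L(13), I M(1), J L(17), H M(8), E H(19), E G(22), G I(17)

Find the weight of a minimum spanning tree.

Kruskal: consider edges lightest-first.
I M (1): add — endpoints in different components.
E J (4): add — endpoints in different components.
H M (8): add — endpoints in different components.
G J (10): add — endpoints in different components.
G L (13): add — endpoints in different components.
E F (16): add — endpoints in different components.
G I (17): add — endpoints in different components.
J L (17): skip — J and L already connected.
E H (19): skip — E and H already connected.
F K (19): add — endpoints in different components.
MST edges: I M, E J, H M, G J, G L, E F, G I, F K; total weight 1+4+8+10+13+16+17+19 = 88.

88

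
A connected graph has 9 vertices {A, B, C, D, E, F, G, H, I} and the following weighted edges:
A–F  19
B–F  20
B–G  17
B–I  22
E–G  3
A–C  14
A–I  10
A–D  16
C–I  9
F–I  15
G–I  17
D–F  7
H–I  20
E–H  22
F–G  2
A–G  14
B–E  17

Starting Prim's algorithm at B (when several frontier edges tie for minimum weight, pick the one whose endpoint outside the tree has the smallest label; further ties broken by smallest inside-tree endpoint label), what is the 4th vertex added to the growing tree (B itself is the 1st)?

Prim, starting at B.
Step 1: cheapest edge leaving the tree is B–E (17); add E.
Step 2: cheapest edge leaving the tree is E–G (3); add G.
Step 3: cheapest edge leaving the tree is F–G (2); add F.
Step 4: cheapest edge leaving the tree is D–F (7); add D.
Step 5: cheapest edge leaving the tree is A–G (14); add A.
Step 6: cheapest edge leaving the tree is A–I (10); add I.
Step 7: cheapest edge leaving the tree is C–I (9); add C.
Step 8: cheapest edge leaving the tree is H–I (20); add H.
Vertex order: B, E, G, F, D, A, I, C, H. The 4th vertex is F.

F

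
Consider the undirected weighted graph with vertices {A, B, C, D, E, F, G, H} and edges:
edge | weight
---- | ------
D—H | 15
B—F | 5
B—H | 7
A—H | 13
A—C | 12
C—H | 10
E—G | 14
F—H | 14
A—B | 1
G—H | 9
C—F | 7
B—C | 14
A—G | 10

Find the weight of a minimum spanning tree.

58

Prim's algorithm from B:
Step 1: frontier [A—B 1, B—F 5, B—H 7, B—C 14] → take A—B (1); add A.
Step 2: frontier [A—G 10, A—C 12, A—H 13, B—F 5, B—H 7, B—C 14] → take B—F (5); add F.
Step 3: frontier [A—G 10, A—C 12, A—H 13, B—H 7, B—C 14, C—F 7, F—H 14] → take C—F (7); add C.
Step 4: frontier [A—G 10, A—H 13, B—H 7, C—H 10, F—H 14] → take B—H (7); add H.
Step 5: frontier [A—G 10, G—H 9, D—H 15] → take G—H (9); add G.
Step 6: frontier [E—G 14, D—H 15] → take E—G (14); add E.
Step 7: frontier [D—H 15] → take D—H (15); add D.
MST edges: A—B, B—F, C—F, B—H, G—H, E—G, D—H; total weight 1+5+7+7+9+14+15 = 58.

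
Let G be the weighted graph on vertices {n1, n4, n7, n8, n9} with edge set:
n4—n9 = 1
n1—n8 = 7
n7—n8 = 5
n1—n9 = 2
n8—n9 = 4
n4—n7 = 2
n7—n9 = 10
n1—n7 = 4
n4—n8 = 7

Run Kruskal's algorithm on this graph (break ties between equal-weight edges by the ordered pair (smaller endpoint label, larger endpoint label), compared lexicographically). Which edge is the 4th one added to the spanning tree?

Kruskal's algorithm — process edges by increasing weight (ties by edge label):
n4—n9 (1): add. Components now {n8} {n7} {n4,n9} {n1}
n1—n9 (2): add. Components now {n8} {n7} {n1,n4,n9}
n4—n7 (2): add. Components now {n8} {n1,n4,n7,n9}
n1—n7 (4): skip — n7 and n1 already connected.
n8—n9 (4): add. Components now {n1,n4,n7,n8,n9}
The 4th edge added is n8—n9.

n8-n9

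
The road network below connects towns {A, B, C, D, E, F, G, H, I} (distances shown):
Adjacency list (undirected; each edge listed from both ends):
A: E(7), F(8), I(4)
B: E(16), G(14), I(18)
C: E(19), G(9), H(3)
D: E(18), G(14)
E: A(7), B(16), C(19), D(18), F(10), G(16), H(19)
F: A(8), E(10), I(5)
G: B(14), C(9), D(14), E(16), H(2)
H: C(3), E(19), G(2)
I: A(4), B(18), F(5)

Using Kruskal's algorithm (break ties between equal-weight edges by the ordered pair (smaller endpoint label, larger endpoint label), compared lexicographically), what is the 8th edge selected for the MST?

B-E

Kruskal's algorithm — process edges by increasing weight (ties by edge label):
G–H (2): add — endpoints in different components.
C–H (3): add — endpoints in different components.
A–I (4): add — endpoints in different components.
F–I (5): add — endpoints in different components.
A–E (7): add — endpoints in different components.
A–F (8): skip — A and F already connected.
C–G (9): skip — C and G already connected.
E–F (10): skip — E and F already connected.
B–G (14): add — endpoints in different components.
D–G (14): add — endpoints in different components.
B–E (16): add — endpoints in different components.
The 8th edge added is B–E.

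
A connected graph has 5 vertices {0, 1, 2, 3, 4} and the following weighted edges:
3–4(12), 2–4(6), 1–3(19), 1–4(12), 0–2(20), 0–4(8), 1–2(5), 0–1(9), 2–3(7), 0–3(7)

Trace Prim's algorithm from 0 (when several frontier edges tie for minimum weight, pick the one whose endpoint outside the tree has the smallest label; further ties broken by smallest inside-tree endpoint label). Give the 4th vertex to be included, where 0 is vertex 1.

1

Prim's algorithm from 0:
Step 1: cheapest edge leaving the tree is 0–3 (7); add 3.
Step 2: cheapest edge leaving the tree is 2–3 (7); add 2.
Step 3: cheapest edge leaving the tree is 1–2 (5); add 1.
Step 4: cheapest edge leaving the tree is 2–4 (6); add 4.
Vertex order: 0, 3, 2, 1, 4. The 4th vertex is 1.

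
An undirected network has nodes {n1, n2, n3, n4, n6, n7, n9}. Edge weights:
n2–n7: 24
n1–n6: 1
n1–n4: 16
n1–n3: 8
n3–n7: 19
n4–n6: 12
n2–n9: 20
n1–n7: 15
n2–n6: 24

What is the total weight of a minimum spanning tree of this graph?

80

Sort edges by weight, then run Kruskal:
n1–n6 (1): add — endpoints in different components.
n1–n3 (8): add — endpoints in different components.
n4–n6 (12): add — endpoints in different components.
n1–n7 (15): add — endpoints in different components.
n1–n4 (16): skip — n1 and n4 already connected.
n3–n7 (19): skip — n3 and n7 already connected.
n2–n9 (20): add — endpoints in different components.
n2–n6 (24): add — endpoints in different components.
MST edges: n1–n6, n1–n3, n4–n6, n1–n7, n2–n9, n2–n6; total weight 1+8+12+15+20+24 = 80.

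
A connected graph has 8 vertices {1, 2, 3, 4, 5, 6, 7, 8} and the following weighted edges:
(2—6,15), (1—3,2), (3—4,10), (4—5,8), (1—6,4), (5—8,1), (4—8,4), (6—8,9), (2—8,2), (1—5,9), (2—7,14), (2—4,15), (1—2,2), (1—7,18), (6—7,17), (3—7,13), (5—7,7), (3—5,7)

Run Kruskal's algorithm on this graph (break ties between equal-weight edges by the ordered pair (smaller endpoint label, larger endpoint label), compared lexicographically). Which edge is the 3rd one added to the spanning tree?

1-3

Kruskal's algorithm — process edges by increasing weight (ties by edge label):
5—8 (1): add — endpoints in different components.
1—2 (2): add — endpoints in different components.
1—3 (2): add — endpoints in different components.
2—8 (2): add — endpoints in different components.
1—6 (4): add — endpoints in different components.
4—8 (4): add — endpoints in different components.
3—5 (7): skip — 3 and 5 already connected.
5—7 (7): add — endpoints in different components.
The 3rd edge added is 1—3.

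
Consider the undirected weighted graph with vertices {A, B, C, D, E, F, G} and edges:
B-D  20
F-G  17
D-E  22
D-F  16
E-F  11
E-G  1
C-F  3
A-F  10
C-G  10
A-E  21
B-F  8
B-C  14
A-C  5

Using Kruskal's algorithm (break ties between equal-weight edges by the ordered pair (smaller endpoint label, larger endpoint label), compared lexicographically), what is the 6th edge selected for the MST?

Kruskal's algorithm — process edges by increasing weight (ties by edge label):
E-G (1): add. Components now {A} {B} {C} {D} {E,G} {F}
C-F (3): add. Components now {A} {B} {C,F} {D} {E,G}
A-C (5): add. Components now {A,C,F} {B} {D} {E,G}
B-F (8): add. Components now {A,B,C,F} {D} {E,G}
A-F (10): skip — A and F already connected.
C-G (10): add. Components now {A,B,C,E,F,G} {D}
E-F (11): skip — E and F already connected.
B-C (14): skip — B and C already connected.
D-F (16): add. Components now {A,B,C,D,E,F,G}
The 6th edge added is D-F.

D-F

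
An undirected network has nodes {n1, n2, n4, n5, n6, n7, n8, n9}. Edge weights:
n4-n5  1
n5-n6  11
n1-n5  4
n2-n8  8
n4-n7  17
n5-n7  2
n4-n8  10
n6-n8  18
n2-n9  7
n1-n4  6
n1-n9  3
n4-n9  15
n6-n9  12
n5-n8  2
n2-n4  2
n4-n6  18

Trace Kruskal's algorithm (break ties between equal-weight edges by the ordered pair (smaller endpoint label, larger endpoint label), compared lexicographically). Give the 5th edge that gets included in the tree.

n1-n9

Kruskal's algorithm — process edges by increasing weight (ties by edge label):
n4-n5 (1): add — endpoints in different components.
n2-n4 (2): add — endpoints in different components.
n5-n7 (2): add — endpoints in different components.
n5-n8 (2): add — endpoints in different components.
n1-n9 (3): add — endpoints in different components.
n1-n5 (4): add — endpoints in different components.
n1-n4 (6): skip — n1 and n4 already connected.
n2-n9 (7): skip — n2 and n9 already connected.
n2-n8 (8): skip — n8 and n2 already connected.
n4-n8 (10): skip — n8 and n4 already connected.
n5-n6 (11): add — endpoints in different components.
The 5th edge added is n1-n9.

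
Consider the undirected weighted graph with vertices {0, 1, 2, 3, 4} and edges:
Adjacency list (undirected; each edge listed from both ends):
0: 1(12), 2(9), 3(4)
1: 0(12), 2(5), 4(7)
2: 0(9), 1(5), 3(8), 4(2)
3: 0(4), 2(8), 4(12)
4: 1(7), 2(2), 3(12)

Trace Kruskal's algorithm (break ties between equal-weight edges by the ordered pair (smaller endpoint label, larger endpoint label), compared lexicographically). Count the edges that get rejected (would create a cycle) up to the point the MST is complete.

1

Kruskal's algorithm — process edges by increasing weight (ties by edge label):
2-4 (2): add. Components now {0} {1} {2,4} {3}
0-3 (4): add. Components now {0,3} {1} {2,4}
1-2 (5): add. Components now {0,3} {1,2,4}
1-4 (7): skip — 1 and 4 already connected.
2-3 (8): add. Components now {0,1,2,3,4}
Edges rejected before the tree was complete: 1.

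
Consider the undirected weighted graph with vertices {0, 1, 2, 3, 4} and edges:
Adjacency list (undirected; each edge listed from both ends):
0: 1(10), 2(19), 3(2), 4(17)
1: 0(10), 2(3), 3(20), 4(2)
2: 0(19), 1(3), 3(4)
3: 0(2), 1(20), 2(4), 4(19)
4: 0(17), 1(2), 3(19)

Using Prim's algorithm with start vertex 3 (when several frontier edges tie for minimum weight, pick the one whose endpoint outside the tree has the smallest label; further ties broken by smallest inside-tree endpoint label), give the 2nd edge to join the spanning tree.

Prim's algorithm from 3:
Step 1: cheapest edge leaving the tree is 0—3 (2); add 0.
Step 2: cheapest edge leaving the tree is 2—3 (4); add 2.
Step 3: cheapest edge leaving the tree is 1—2 (3); add 1.
Step 4: cheapest edge leaving the tree is 1—4 (2); add 4.
The 2nd edge added is 2—3.

2-3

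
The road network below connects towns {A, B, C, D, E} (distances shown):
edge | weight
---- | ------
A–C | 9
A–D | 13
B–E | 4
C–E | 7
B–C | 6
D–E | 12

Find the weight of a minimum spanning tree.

31

Prim's algorithm from E:
Step 1: cheapest edge leaving the tree is B–E (4); add B.
Step 2: cheapest edge leaving the tree is B–C (6); add C.
Step 3: cheapest edge leaving the tree is A–C (9); add A.
Step 4: cheapest edge leaving the tree is D–E (12); add D.
MST edges: B–E, B–C, A–C, D–E; total weight 4+6+9+12 = 31.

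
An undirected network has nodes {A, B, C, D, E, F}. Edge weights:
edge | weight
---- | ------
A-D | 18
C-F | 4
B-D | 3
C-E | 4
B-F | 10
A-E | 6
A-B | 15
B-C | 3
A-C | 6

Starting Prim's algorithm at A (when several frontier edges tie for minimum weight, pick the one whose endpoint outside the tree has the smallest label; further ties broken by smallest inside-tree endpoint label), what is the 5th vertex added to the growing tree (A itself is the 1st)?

E

Prim's algorithm from A:
Step 1: frontier [A-C 6, A-E 6, A-B 15, A-D 18] → take A-C (6); add C.
Step 2: frontier [A-E 6, A-B 15, A-D 18, B-C 3, C-E 4, C-F 4] → take B-C (3); add B.
Step 3: frontier [A-E 6, A-D 18, B-D 3, B-F 10, C-E 4, C-F 4] → take B-D (3); add D.
Step 4: frontier [A-E 6, B-F 10, C-E 4, C-F 4] → take C-E (4); add E.
Step 5: frontier [B-F 10, C-F 4] → take C-F (4); add F.
Vertex order: A, C, B, D, E, F. The 5th vertex is E.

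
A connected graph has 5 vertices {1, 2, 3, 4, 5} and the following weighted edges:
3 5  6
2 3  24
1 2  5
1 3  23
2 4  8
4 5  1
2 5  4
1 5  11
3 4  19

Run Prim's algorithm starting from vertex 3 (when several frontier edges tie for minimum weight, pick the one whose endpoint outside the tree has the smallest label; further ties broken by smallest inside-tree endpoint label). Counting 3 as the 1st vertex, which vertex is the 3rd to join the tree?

Prim, starting at 3.
Step 1: frontier [3 5 6, 3 4 19, 1 3 23, 2 3 24] → take 3 5 (6); add 5.
Step 2: frontier [3 4 19, 1 3 23, 2 3 24, 4 5 1, 2 5 4, 1 5 11] → take 4 5 (1); add 4.
Step 3: frontier [1 3 23, 2 3 24, 2 4 8, 2 5 4, 1 5 11] → take 2 5 (4); add 2.
Step 4: frontier [1 2 5, 1 3 23, 1 5 11] → take 1 2 (5); add 1.
Vertex order: 3, 5, 4, 2, 1. The 3rd vertex is 4.

4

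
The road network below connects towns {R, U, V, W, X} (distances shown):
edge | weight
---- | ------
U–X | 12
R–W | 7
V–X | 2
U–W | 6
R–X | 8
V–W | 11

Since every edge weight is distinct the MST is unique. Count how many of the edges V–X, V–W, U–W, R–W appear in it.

Kruskal: consider edges lightest-first.
V–X (2): add. Components now {W} {R} {V,X} {U}
U–W (6): add. Components now {U,W} {R} {V,X}
R–W (7): add. Components now {R,U,W} {V,X}
R–X (8): add. Components now {R,U,V,W,X}
MST edge set: {V–X, U–W, R–W, R–X}.
Of the listed edges, {V–X, U–W, R–W} are in the MST → 3.

3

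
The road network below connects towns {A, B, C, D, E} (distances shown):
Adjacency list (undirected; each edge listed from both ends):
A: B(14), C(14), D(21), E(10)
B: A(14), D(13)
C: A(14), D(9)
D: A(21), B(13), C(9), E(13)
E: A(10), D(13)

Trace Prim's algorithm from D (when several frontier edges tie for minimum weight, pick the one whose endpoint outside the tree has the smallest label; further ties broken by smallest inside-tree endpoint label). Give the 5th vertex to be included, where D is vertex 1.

Grow the tree from D using Prim:
Step 1: cheapest edge leaving the tree is C D (9); add C.
Step 2: cheapest edge leaving the tree is B D (13); add B.
Step 3: cheapest edge leaving the tree is D E (13); add E.
Step 4: cheapest edge leaving the tree is A E (10); add A.
Vertex order: D, C, B, E, A. The 5th vertex is A.

A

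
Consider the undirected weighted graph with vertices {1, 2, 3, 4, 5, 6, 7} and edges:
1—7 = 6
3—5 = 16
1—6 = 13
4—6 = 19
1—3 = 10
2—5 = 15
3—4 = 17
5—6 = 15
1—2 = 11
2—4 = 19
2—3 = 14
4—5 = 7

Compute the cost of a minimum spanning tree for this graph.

Prim's algorithm from 2:
Step 1: cheapest edge leaving the tree is 1—2 (11); add 1.
Step 2: cheapest edge leaving the tree is 1—7 (6); add 7.
Step 3: cheapest edge leaving the tree is 1—3 (10); add 3.
Step 4: cheapest edge leaving the tree is 1—6 (13); add 6.
Step 5: cheapest edge leaving the tree is 2—5 (15); add 5.
Step 6: cheapest edge leaving the tree is 4—5 (7); add 4.
MST edges: 1—2, 1—7, 1—3, 1—6, 2—5, 4—5; total weight 11+6+10+13+15+7 = 62.

62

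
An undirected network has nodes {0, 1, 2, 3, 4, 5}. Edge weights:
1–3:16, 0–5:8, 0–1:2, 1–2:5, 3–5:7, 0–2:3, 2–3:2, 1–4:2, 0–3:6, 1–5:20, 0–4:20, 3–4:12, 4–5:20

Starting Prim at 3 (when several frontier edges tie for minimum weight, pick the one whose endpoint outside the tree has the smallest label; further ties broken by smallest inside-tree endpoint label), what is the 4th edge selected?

1-4

Prim, starting at 3.
Step 1: cheapest edge leaving the tree is 2–3 (2); add 2.
Step 2: cheapest edge leaving the tree is 0–2 (3); add 0.
Step 3: cheapest edge leaving the tree is 0–1 (2); add 1.
Step 4: cheapest edge leaving the tree is 1–4 (2); add 4.
Step 5: cheapest edge leaving the tree is 3–5 (7); add 5.
The 4th edge added is 1–4.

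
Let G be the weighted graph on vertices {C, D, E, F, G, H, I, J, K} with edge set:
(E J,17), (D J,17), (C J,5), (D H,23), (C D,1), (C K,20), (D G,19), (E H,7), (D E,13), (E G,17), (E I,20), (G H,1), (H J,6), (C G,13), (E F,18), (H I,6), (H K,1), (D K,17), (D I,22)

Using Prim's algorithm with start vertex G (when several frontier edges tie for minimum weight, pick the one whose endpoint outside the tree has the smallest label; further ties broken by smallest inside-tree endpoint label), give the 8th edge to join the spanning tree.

E-F

Prim, starting at G.
Step 1: cheapest edge leaving the tree is G H (1); add H.
Step 2: cheapest edge leaving the tree is H K (1); add K.
Step 3: cheapest edge leaving the tree is H I (6); add I.
Step 4: cheapest edge leaving the tree is H J (6); add J.
Step 5: cheapest edge leaving the tree is C J (5); add C.
Step 6: cheapest edge leaving the tree is C D (1); add D.
Step 7: cheapest edge leaving the tree is E H (7); add E.
Step 8: cheapest edge leaving the tree is E F (18); add F.
The 8th edge added is E F.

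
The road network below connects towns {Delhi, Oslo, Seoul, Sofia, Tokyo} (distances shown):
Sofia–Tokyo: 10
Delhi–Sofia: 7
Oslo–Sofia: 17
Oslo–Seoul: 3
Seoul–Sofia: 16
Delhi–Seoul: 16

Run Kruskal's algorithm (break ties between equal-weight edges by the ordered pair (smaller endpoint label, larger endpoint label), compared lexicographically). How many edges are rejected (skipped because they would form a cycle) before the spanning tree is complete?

0

Kruskal's algorithm — process edges by increasing weight (ties by edge label):
Oslo–Seoul (3): add. Components now {Tokyo} {Oslo,Seoul} {Sofia} {Delhi}
Delhi–Sofia (7): add. Components now {Tokyo} {Oslo,Seoul} {Delhi,Sofia}
Sofia–Tokyo (10): add. Components now {Delhi,Sofia,Tokyo} {Oslo,Seoul}
Delhi–Seoul (16): add. Components now {Delhi,Oslo,Seoul,Sofia,Tokyo}
Edges rejected before the tree was complete: 0.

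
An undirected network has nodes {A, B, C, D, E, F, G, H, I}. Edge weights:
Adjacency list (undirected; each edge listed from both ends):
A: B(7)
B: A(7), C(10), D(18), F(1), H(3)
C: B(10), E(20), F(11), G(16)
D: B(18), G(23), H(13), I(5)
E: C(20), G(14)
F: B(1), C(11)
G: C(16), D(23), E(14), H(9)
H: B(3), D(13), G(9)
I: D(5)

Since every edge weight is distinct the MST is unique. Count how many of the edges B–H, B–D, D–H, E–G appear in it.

3

Kruskal: consider edges lightest-first.
B–F (1): add — endpoints in different components.
B–H (3): add — endpoints in different components.
D–I (5): add — endpoints in different components.
A–B (7): add — endpoints in different components.
G–H (9): add — endpoints in different components.
B–C (10): add — endpoints in different components.
C–F (11): skip — C and F already connected.
D–H (13): add — endpoints in different components.
E–G (14): add — endpoints in different components.
MST edge set: {B–F, B–H, D–I, A–B, G–H, B–C, D–H, E–G}.
Of the listed edges, {B–H, D–H, E–G} are in the MST → 3.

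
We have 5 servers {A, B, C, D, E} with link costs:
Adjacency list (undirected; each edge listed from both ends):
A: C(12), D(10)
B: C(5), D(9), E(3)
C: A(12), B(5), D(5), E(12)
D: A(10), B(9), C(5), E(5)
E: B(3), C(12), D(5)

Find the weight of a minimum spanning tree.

Prim, starting at D.
Step 1: frontier [C—D 5, D—E 5, B—D 9, A—D 10] → take C—D (5); add C.
Step 2: frontier [B—C 5, A—C 12, C—E 12, D—E 5, B—D 9, A—D 10] → take B—C (5); add B.
Step 3: frontier [B—E 3, A—C 12, C—E 12, D—E 5, A—D 10] → take B—E (3); add E.
Step 4: frontier [A—C 12, A—D 10] → take A—D (10); add A.
MST edges: C—D, B—C, B—E, A—D; total weight 5+5+3+10 = 23.

23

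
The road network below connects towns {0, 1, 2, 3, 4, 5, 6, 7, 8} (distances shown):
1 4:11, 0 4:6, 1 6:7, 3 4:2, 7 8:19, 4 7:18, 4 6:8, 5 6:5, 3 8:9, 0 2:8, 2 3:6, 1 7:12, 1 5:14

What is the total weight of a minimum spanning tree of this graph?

Grow the tree from 2 using Prim:
Step 1: cheapest edge leaving the tree is 2 3 (6); add 3.
Step 2: cheapest edge leaving the tree is 3 4 (2); add 4.
Step 3: cheapest edge leaving the tree is 0 4 (6); add 0.
Step 4: cheapest edge leaving the tree is 4 6 (8); add 6.
Step 5: cheapest edge leaving the tree is 5 6 (5); add 5.
Step 6: cheapest edge leaving the tree is 1 6 (7); add 1.
Step 7: cheapest edge leaving the tree is 3 8 (9); add 8.
Step 8: cheapest edge leaving the tree is 1 7 (12); add 7.
MST edges: 2 3, 3 4, 0 4, 4 6, 5 6, 1 6, 3 8, 1 7; total weight 6+2+6+8+5+7+9+12 = 55.

55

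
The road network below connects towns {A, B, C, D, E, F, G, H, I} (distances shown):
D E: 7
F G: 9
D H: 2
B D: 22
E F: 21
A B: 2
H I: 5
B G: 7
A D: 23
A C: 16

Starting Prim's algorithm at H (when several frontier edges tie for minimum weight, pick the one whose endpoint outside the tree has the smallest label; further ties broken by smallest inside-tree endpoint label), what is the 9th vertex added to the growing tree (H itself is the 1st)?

C

Grow the tree from H using Prim:
Step 1: cheapest edge leaving the tree is D H (2); add D.
Step 2: cheapest edge leaving the tree is H I (5); add I.
Step 3: cheapest edge leaving the tree is D E (7); add E.
Step 4: cheapest edge leaving the tree is E F (21); add F.
Step 5: cheapest edge leaving the tree is F G (9); add G.
Step 6: cheapest edge leaving the tree is B G (7); add B.
Step 7: cheapest edge leaving the tree is A B (2); add A.
Step 8: cheapest edge leaving the tree is A C (16); add C.
Vertex order: H, D, I, E, F, G, B, A, C. The 9th vertex is C.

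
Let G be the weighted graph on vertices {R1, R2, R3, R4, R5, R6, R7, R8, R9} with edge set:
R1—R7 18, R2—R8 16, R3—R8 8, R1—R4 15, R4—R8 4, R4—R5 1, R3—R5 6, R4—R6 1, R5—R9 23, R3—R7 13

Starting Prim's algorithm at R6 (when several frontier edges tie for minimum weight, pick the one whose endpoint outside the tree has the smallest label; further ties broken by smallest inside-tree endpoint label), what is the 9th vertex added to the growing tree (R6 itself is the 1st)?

Prim, starting at R6.
Step 1: cheapest edge leaving the tree is R4—R6 (1); add R4.
Step 2: cheapest edge leaving the tree is R4—R5 (1); add R5.
Step 3: cheapest edge leaving the tree is R4—R8 (4); add R8.
Step 4: cheapest edge leaving the tree is R3—R5 (6); add R3.
Step 5: cheapest edge leaving the tree is R3—R7 (13); add R7.
Step 6: cheapest edge leaving the tree is R1—R4 (15); add R1.
Step 7: cheapest edge leaving the tree is R2—R8 (16); add R2.
Step 8: cheapest edge leaving the tree is R5—R9 (23); add R9.
Vertex order: R6, R4, R5, R8, R3, R7, R1, R2, R9. The 9th vertex is R9.

R9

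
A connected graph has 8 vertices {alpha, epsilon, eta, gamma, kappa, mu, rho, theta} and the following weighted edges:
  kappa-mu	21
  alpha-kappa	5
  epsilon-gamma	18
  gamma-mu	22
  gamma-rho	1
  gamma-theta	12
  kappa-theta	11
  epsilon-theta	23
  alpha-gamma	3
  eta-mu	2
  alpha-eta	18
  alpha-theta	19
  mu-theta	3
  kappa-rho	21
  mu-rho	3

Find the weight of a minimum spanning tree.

Grow the tree from theta using Prim:
Step 1: cheapest edge leaving the tree is mu-theta (3); add mu.
Step 2: cheapest edge leaving the tree is eta-mu (2); add eta.
Step 3: cheapest edge leaving the tree is mu-rho (3); add rho.
Step 4: cheapest edge leaving the tree is gamma-rho (1); add gamma.
Step 5: cheapest edge leaving the tree is alpha-gamma (3); add alpha.
Step 6: cheapest edge leaving the tree is alpha-kappa (5); add kappa.
Step 7: cheapest edge leaving the tree is epsilon-gamma (18); add epsilon.
MST edges: mu-theta, eta-mu, mu-rho, gamma-rho, alpha-gamma, alpha-kappa, epsilon-gamma; total weight 3+2+3+1+3+5+18 = 35.

35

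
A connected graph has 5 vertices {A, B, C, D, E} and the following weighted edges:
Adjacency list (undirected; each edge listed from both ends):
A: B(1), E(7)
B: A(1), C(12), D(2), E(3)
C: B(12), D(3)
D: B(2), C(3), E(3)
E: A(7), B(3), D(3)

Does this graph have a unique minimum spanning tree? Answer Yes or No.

No

Sort edges by weight, then run Kruskal:
A-B (1): add — endpoints in different components.
B-D (2): add — endpoints in different components.
B-E (3): add — endpoints in different components.
C-D (3): add — endpoints in different components.
Non-tree edge D-E has weight 3, equal to the heaviest edge on its tree cycle — swapping gives another MST of the same weight. Not unique.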